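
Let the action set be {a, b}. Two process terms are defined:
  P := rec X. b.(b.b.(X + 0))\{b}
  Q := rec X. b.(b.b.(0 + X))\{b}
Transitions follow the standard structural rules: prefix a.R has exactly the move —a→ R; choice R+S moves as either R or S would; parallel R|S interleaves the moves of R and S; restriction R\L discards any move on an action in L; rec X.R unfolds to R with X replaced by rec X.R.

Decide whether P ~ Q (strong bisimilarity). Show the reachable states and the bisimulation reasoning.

P ~ Q

LTS(P): 2 reachable states
  s0 = rec X. b.(b.b.(X + 0))\{b} | -b-> s1
  s1 = (b.b.((rec X. b.(b.b.(X + 0))\{b}) + 0))\{b} | (no moves)
LTS(Q): 2 reachable states
  t0 = rec X. b.(b.b.(0 + X))\{b} | -b-> t1
  t1 = (b.b.(0 + (rec X. b.(b.b.(0 + X))\{b})))\{b} | (no moves)
Coarsest stable partition (strong bisimilarity classes):
  B0 = {s0, t0}
  B1 = {s1, t1}
s0 ∈ B0, t0 ∈ B0 → same block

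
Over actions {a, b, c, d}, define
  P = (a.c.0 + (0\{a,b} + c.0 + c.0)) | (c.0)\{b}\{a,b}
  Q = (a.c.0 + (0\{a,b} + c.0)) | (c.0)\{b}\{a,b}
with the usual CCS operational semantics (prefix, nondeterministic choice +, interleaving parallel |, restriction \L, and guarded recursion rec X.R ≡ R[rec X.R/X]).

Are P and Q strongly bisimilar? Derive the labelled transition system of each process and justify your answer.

bisimilar

P's transition system — 6 states:
  p0 = (a.c.0 + (0\{a,b} + c.0 + c.0)) | (c.0)\{b}\{a,b} | ··a··> p1, ··c··> p2, ··c··> p3
  p1 = c.0 | (c.0)\{b}\{a,b} | ··c··> p3, ··c··> p4
  p2 = (a.c.0 + (0\{a,b} + c.0 + c.0)) | 0\{b}\{a,b} | ··a··> p4, ··c··> p5
  p3 = 0 | (c.0)\{b}\{a,b} | ··c··> p5
  p4 = c.0 | 0\{b}\{a,b} | ··c··> p5
  p5 = 0 | 0\{b}\{a,b} | stopped
Q's transition system — 6 states:
  q0 = (a.c.0 + (0\{a,b} + c.0)) | (c.0)\{b}\{a,b} | ··a··> q1, ··c··> q2, ··c··> q3
  q1 = c.0 | (c.0)\{b}\{a,b} | ··c··> q3, ··c··> q4
  q2 = (a.c.0 + (0\{a,b} + c.0)) | 0\{b}\{a,b} | ··a··> q4, ··c··> q5
  q3 = 0 | (c.0)\{b}\{a,b} | ··c··> q5
  q4 = c.0 | 0\{b}\{a,b} | ··c··> q5
  q5 = 0 | 0\{b}\{a,b} | stopped
Bisimilarity quotient blocks:
  B0 = {p0, q0}
  B1 = {p2, q2}
  B2 = {p5, q5}
  B3 = {p3, p4, q3, q4}
  B4 = {p1, q1}
p0 ∈ B0, q0 ∈ B0 → same block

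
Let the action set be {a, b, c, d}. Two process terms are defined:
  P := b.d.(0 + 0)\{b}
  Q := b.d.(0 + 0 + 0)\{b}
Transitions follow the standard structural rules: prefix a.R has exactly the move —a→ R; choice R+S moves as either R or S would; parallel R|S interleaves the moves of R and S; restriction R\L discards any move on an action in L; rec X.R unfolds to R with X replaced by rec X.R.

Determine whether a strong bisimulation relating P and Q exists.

bisimilar

LTS(P): 3 reachable states
  u0 = b.d.(0 + 0)\{b} | —b→ u1
  u1 = d.(0 + 0)\{b} | —d→ u2
  u2 = (0 + 0)\{b} | ∅
LTS(Q): 3 reachable states
  v0 = b.d.(0 + 0 + 0)\{b} | —b→ v1
  v1 = d.(0 + 0 + 0)\{b} | —d→ v2
  v2 = (0 + 0 + 0)\{b} | ∅
Coarsest stable partition (strong bisimilarity classes):
  B0 = {u0, v0}
  B1 = {u1, v1}
  B2 = {u2, v2}
u0 ∈ B0, v0 ∈ B0 → same block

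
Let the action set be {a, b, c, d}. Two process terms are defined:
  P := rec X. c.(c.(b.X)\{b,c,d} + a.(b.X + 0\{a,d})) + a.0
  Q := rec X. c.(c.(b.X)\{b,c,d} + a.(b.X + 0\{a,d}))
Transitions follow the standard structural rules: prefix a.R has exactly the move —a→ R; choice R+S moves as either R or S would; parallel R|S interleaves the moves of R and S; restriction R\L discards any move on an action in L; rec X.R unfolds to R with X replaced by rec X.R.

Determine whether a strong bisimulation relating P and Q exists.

LTS(P): 5 reachable states
  m0 = rec X. c.(c.(b.X)\{b,c,d} + a.(b.X + 0\{a,d})) + a.0 has moves --a--▸ m1, --c--▸ m2
  m1 = 0 has moves ∅
  m2 = c.(b.(rec X. c.(c.(b.X)\{b,c,d} + a.(b.X + 0\{a,d})) + a.0))\{b,c,d} + a.(b.(rec X. c.(c.(b.X)\{b,c,d} + a.(b.X + 0\{a,d})) + a.0) + 0\{a,d}) has moves --a--▸ m3, --c--▸ m4
  m3 = b.(rec X. c.(c.(b.X)\{b,c,d} + a.(b.X + 0\{a,d})) + a.0) + 0\{a,d} has moves --b--▸ m0
  m4 = (b.(rec X. c.(c.(b.X)\{b,c,d} + a.(b.X + 0\{a,d})) + a.0))\{b,c,d} has moves ∅
LTS(Q): 4 reachable states
  n0 = rec X. c.(c.(b.X)\{b,c,d} + a.(b.X + 0\{a,d})) has moves --c--▸ n1
  n1 = c.(b.(rec X. c.(c.(b.X)\{b,c,d} + a.(b.X + 0\{a,d}))))\{b,c,d} + a.(b.(rec X. c.(c.(b.X)\{b,c,d} + a.(b.X + 0\{a,d}))) + 0\{a,d}) has moves --a--▸ n2, --c--▸ n3
  n2 = b.(rec X. c.(c.(b.X)\{b,c,d} + a.(b.X + 0\{a,d}))) + 0\{a,d} has moves --b--▸ n0
  n3 = (b.(rec X. c.(c.(b.X)\{b,c,d} + a.(b.X + 0\{a,d}))))\{b,c,d} has moves ∅
Bisimilarity quotient blocks:
  B0 = {m0}
  B1 = {m1, m4, n3}
  B2 = {m2}
  B3 = {m3}
  B4 = {n0}
  B5 = {n1}
  B6 = {n2}
m0 ∈ B0, n0 ∈ B4 → different blocks

not bisimilar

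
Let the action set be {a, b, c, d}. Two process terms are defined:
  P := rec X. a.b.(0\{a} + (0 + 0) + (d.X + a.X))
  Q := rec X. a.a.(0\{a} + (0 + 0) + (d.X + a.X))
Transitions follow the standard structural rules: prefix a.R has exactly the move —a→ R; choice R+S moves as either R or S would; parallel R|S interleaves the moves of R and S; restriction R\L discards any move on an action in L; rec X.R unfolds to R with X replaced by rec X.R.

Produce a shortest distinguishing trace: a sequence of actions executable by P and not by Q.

Reachable graph of P (3 states):
  s0 = rec X. a.b.(0\{a} + (0 + 0) + (d.X + a.X)) has moves -a-> s1
  s1 = b.(0\{a} + (0 + 0) + (d.(rec X. a.b.(0\{a} + (0 + 0) + (d.X + a.X))) + a.(rec X. a.b.(0\{a} + (0 + 0) + (d.X + a.X))))) has moves -b-> s2
  s2 = 0\{a} + (0 + 0) + (d.(rec X. a.b.(0\{a} + (0 + 0) + (d.X + a.X))) + a.(rec X. a.b.(0\{a} + (0 + 0) + (d.X + a.X)))) has moves -a-> s0, -d-> s0
Reachable graph of Q (3 states):
  t0 = rec X. a.a.(0\{a} + (0 + 0) + (d.X + a.X)) has moves -a-> t1
  t1 = a.(0\{a} + (0 + 0) + (d.(rec X. a.a.(0\{a} + (0 + 0) + (d.X + a.X))) + a.(rec X. a.a.(0\{a} + (0 + 0) + (d.X + a.X))))) has moves -a-> t2
  t2 = 0\{a} + (0 + 0) + (d.(rec X. a.a.(0\{a} + (0 + 0) + (d.X + a.X))) + a.(rec X. a.a.(0\{a} + (0 + 0) + (d.X + a.X)))) has moves -a-> t0, -d-> t0
Trace ⟨ab⟩ through P, begin at {s0}:
  step 1 (a): {s1}
  step 2 (b): {s2}
  P completes σ.
Trace ⟨ab⟩ through Q, begin at {t0}:
  step 1 (a): {t1}
  step 2 (b): no successor for Q

ab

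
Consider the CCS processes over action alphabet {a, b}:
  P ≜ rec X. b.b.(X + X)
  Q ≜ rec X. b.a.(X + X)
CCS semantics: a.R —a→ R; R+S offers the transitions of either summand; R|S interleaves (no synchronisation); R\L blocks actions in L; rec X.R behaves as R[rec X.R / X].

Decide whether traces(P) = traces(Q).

traces(P) ≠ traces(Q) — witness ⟨bb⟩

Reachable graph of P (3 states):
  p0 = rec X. b.b.(X + X) ⊢ -b-> p1
  p1 = b.((rec X. b.b.(X + X)) + (rec X. b.b.(X + X))) ⊢ -b-> p2
  p2 = (rec X. b.b.(X + X)) + (rec X. b.b.(X + X)) ⊢ -b-> p1
Reachable graph of Q (3 states):
  q0 = rec X. b.a.(X + X) ⊢ -b-> q1
  q1 = a.((rec X. b.a.(X + X)) + (rec X. b.a.(X + X))) ⊢ -a-> q2
  q2 = (rec X. b.a.(X + X)) + (rec X. b.a.(X + X)) ⊢ -b-> q1
Run σ = ⟨bb⟩ on P: start {p0}
  step 1 (b): {p1}
  step 2 (b): {p2}
  — P admits the full trace.
Run σ = ⟨bb⟩ on Q: start {q0}
  step 1 (b): {q1}
  step 2 (b): ∅ (Q stuck)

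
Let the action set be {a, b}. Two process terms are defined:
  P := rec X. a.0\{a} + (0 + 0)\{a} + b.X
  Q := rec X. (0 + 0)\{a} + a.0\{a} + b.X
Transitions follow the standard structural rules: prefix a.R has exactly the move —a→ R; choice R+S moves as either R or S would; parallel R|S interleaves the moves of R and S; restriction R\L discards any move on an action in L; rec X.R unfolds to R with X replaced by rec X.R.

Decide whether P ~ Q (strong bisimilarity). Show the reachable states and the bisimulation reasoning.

YES

LTS(P): 2 reachable states
  s0 = rec X. a.0\{a} + (0 + 0)\{a} + b.X | =a=> s1, =b=> s0
  s1 = 0\{a} | ·
LTS(Q): 2 reachable states
  t0 = rec X. (0 + 0)\{a} + a.0\{a} + b.X | =a=> t1, =b=> t0
  t1 = 0\{a} | ·
Coarsest stable partition (strong bisimilarity classes):
  B0 = {s0, t0}
  B1 = {s1, t1}
s0 ∈ B0, t0 ∈ B0 → same block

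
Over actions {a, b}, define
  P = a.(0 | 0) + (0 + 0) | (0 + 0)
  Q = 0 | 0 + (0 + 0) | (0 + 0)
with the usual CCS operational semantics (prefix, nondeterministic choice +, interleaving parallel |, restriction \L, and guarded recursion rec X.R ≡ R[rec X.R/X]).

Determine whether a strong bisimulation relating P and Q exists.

Reachable graph of P (2 states):
  u0 = a.(0 | 0) + (0 + 0) | (0 + 0) | =a=> u1
  u1 = 0 | 0 | ∅
Reachable graph of Q (1 states):
  v0 = 0 | 0 + (0 + 0) | (0 + 0) | ∅
Partition-refinement fixed point:
  B0 = {u0}
  B1 = {u1, v0}
u0 ∈ B0, v0 ∈ B1 → different blocks

not bisimilar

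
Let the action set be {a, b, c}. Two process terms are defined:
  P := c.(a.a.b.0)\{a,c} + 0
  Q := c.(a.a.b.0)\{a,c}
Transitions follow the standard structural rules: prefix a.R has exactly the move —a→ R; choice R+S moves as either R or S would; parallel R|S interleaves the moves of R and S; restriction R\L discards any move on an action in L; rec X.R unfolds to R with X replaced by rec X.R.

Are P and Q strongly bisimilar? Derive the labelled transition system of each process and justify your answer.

Reachable graph of P (2 states):
  u0 = c.(a.a.b.0)\{a,c} + 0 → =c=> u1
  u1 = (a.a.b.0)\{a,c} → ∅
Reachable graph of Q (2 states):
  v0 = c.(a.a.b.0)\{a,c} → =c=> v1
  v1 = (a.a.b.0)\{a,c} → ∅
Coarsest stable partition (strong bisimilarity classes):
  B0 = {u0, v0}
  B1 = {u1, v1}
u0 ∈ B0, v0 ∈ B0 → same block

YES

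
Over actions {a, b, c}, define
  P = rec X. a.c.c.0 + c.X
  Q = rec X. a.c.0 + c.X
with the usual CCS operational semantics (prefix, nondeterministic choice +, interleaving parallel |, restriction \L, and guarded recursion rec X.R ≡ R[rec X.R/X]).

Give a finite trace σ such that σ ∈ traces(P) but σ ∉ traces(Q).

acc

LTS(P): 4 reachable states
  p0 = rec X. a.c.c.0 + c.X → --a--▸ p1, --c--▸ p0
  p1 = c.c.0 → --c--▸ p2
  p2 = c.0 → --c--▸ p3
  p3 = 0 → stopped
LTS(Q): 3 reachable states
  q0 = rec X. a.c.0 + c.X → --a--▸ q1, --c--▸ q0
  q1 = c.0 → --c--▸ q2
  q2 = 0 → stopped
Executing acc from P (initial set {p0}):
  step 1 (a): {p1}
  step 2 (c): {p2}
  step 3 (c): {p3}
  — P admits the full trace.
Executing acc from Q (initial set {q0}):
  step 1 (a): {q1}
  step 2 (c): {q2}
  step 3 (c): ∅ (Q stuck)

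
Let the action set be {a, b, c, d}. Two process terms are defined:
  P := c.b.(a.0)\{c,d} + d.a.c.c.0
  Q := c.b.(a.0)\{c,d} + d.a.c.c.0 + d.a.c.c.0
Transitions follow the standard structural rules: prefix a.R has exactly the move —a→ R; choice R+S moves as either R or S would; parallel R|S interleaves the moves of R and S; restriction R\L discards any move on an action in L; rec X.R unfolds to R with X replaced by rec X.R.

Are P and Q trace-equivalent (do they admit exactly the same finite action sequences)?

P's transition system — 8 states:
  m0 = c.b.(a.0)\{c,d} + d.a.c.c.0 has moves --c--▸ m1, --d--▸ m2
  m1 = b.(a.0)\{c,d} has moves --b--▸ m3
  m2 = a.c.c.0 has moves --a--▸ m4
  m3 = (a.0)\{c,d} has moves --a--▸ m5
  m4 = c.c.0 has moves --c--▸ m6
  m5 = 0\{c,d} has moves ·
  m6 = c.0 has moves --c--▸ m7
  m7 = 0 has moves ·
Q's transition system — 8 states:
  n0 = c.b.(a.0)\{c,d} + d.a.c.c.0 + d.a.c.c.0 has moves --c--▸ n1, --d--▸ n2
  n1 = b.(a.0)\{c,d} has moves --b--▸ n3
  n2 = a.c.c.0 has moves --a--▸ n4
  n3 = (a.0)\{c,d} has moves --a--▸ n5
  n4 = c.c.0 has moves --c--▸ n6
  n5 = 0\{c,d} has moves ·
  n6 = c.0 has moves --c--▸ n7
  n7 = 0 has moves ·
Coarsest stable partition (strong bisimilarity classes):
  B0 = {m0, n0}
  B1 = {m2, n2}
  B2 = {m4, n4}
  B3 = {m6, n6}
  B4 = {m5, m7, n5, n7}
  B5 = {m1, n1}
  B6 = {m3, n3}
m0 ∈ B0, n0 ∈ B0 → same block
Bisimilar ⇒ trace-equivalent.

trace-equivalent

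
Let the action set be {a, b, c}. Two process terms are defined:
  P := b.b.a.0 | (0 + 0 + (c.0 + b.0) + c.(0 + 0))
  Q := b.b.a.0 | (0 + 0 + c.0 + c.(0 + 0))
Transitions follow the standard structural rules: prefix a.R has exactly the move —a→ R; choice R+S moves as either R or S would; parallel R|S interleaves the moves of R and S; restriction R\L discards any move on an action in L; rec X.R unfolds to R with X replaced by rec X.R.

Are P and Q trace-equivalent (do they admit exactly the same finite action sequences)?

Reachable graph of P (12 states):
  m0 = b.b.a.0 | (0 + 0 + (c.0 + b.0) + c.(0 + 0)) ⊢ —b→ m1, —b→ m2, —c→ m2, —c→ m3
  m1 = b.a.0 | (0 + 0 + (c.0 + b.0) + c.(0 + 0)) ⊢ —b→ m4, —b→ m5, —c→ m5, —c→ m6
  m2 = b.b.a.0 | 0 ⊢ —b→ m5
  m3 = b.b.a.0 | (0 + 0) ⊢ —b→ m6
  m4 = a.0 | (0 + 0 + (c.0 + b.0) + c.(0 + 0)) ⊢ —a→ m7, —b→ m8, —c→ m8, —c→ m9
  m5 = b.a.0 | 0 ⊢ —b→ m8
  m6 = b.a.0 | (0 + 0) ⊢ —b→ m9
  m7 = 0 | (0 + 0 + (c.0 + b.0) + c.(0 + 0)) ⊢ —b→ m10, —c→ m10, —c→ m11
  m8 = a.0 | 0 ⊢ —a→ m10
  m9 = a.0 | (0 + 0) ⊢ —a→ m11
  m10 = 0 | 0 ⊢ deadlocked
  m11 = 0 | (0 + 0) ⊢ deadlocked
Reachable graph of Q (12 states):
  n0 = b.b.a.0 | (0 + 0 + c.0 + c.(0 + 0)) ⊢ —b→ n1, —c→ n2, —c→ n3
  n1 = b.a.0 | (0 + 0 + c.0 + c.(0 + 0)) ⊢ —b→ n4, —c→ n5, —c→ n6
  n2 = b.b.a.0 | (0 + 0) ⊢ —b→ n5
  n3 = b.b.a.0 | 0 ⊢ —b→ n6
  n4 = a.0 | (0 + 0 + c.0 + c.(0 + 0)) ⊢ —a→ n7, —c→ n8, —c→ n9
  n5 = b.a.0 | (0 + 0) ⊢ —b→ n8
  n6 = b.a.0 | 0 ⊢ —b→ n9
  n7 = 0 | (0 + 0 + c.0 + c.(0 + 0)) ⊢ —c→ n10, —c→ n11
  n8 = a.0 | (0 + 0) ⊢ —a→ n10
  n9 = a.0 | 0 ⊢ —a→ n11
  n10 = 0 | (0 + 0) ⊢ deadlocked
  n11 = 0 | 0 ⊢ deadlocked
Executing bbb from P (initial set {m0}):
  [1] b ⇒ {m1, m2}
  [2] b ⇒ {m4, m5}
  [3] b ⇒ {m8}
  P completes σ.
Executing bbb from Q (initial set {n0}):
  [1] b ⇒ {n1}
  [2] b ⇒ {n4}
  [3] b ⇒ ∅  — Q cannot continue

traces(P) ≠ traces(Q) — witness ⟨bbb⟩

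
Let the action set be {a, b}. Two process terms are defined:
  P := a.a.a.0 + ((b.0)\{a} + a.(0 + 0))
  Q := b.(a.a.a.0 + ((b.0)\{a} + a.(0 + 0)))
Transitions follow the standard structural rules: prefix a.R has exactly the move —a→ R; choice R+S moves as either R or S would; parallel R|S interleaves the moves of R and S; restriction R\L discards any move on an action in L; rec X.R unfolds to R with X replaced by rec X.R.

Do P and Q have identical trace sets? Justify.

P's transition system — 6 states:
  m0 = a.a.a.0 + ((b.0)\{a} + a.(0 + 0)) has moves --a--▸ m1, --a--▸ m2, --b--▸ m3
  m1 = 0 + 0 has moves ∅
  m2 = a.a.0 has moves --a--▸ m4
  m3 = 0\{a} has moves ∅
  m4 = a.0 has moves --a--▸ m5
  m5 = 0 has moves ∅
Q's transition system — 7 states:
  n0 = b.(a.a.a.0 + ((b.0)\{a} + a.(0 + 0))) has moves --b--▸ n1
  n1 = a.a.a.0 + ((b.0)\{a} + a.(0 + 0)) has moves --a--▸ n2, --a--▸ n3, --b--▸ n4
  n2 = 0 + 0 has moves ∅
  n3 = a.a.0 has moves --a--▸ n5
  n4 = 0\{a} has moves ∅
  n5 = a.0 has moves --a--▸ n6
  n6 = 0 has moves ∅
Run σ = ⟨a⟩ on P: start {m0}
  after a @ step 1: {m1, m2}
  ✓ P
Run σ = ⟨a⟩ on Q: start {n0}
  after a @ step 1: no successor for Q

traces(P) ≠ traces(Q) — witness ⟨a⟩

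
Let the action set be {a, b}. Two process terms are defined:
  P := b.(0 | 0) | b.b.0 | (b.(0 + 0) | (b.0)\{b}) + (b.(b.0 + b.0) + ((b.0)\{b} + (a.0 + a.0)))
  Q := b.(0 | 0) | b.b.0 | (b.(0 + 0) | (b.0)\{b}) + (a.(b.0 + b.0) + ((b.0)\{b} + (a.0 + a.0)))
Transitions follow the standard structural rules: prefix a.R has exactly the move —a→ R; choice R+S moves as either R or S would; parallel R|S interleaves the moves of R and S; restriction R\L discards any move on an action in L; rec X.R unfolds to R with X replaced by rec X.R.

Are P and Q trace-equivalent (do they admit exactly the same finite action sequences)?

trace-distinct — witness ⟨ab⟩

P's transition system — 14 states:
  u0 = b.(0 | 0) | b.b.0 | (b.(0 + 0) | (b.0)\{b}) + (b.(b.0 + b.0) + ((b.0)\{b} + (a.0 + a.0))) ⊢ —a→ u1, —b→ u2, —b→ u3, —b→ u4, —b→ u5
  u1 = 0 ⊢ deadlocked
  u2 = 0 | 0 | b.b.0 | (b.(0 + 0) | (b.0)\{b}) ⊢ —b→ u6, —b→ u7
  u3 = b.(0 | 0) | b.0 | (b.(0 + 0) | (b.0)\{b}) ⊢ —b→ u6, —b→ u8, —b→ u9
  u4 = b.(0 | 0) | b.b.0 | ((0 + 0) | (b.0)\{b}) ⊢ —b→ u7, —b→ u9
  u5 = b.0 + b.0 ⊢ —b→ u1
  u6 = 0 | 0 | b.0 | (b.(0 + 0) | (b.0)\{b}) ⊢ —b→ u10, —b→ u11
  u7 = 0 | 0 | b.b.0 | ((0 + 0) | (b.0)\{b}) ⊢ —b→ u11
  u8 = b.(0 | 0) | 0 | (b.(0 + 0) | (b.0)\{b}) ⊢ —b→ u10, —b→ u12
  u9 = b.(0 | 0) | b.0 | ((0 + 0) | (b.0)\{b}) ⊢ —b→ u11, —b→ u12
  u10 = 0 | 0 | 0 | (b.(0 + 0) | (b.0)\{b}) ⊢ —b→ u13
  u11 = 0 | 0 | b.0 | ((0 + 0) | (b.0)\{b}) ⊢ —b→ u13
  u12 = b.(0 | 0) | 0 | ((0 + 0) | (b.0)\{b}) ⊢ —b→ u13
  u13 = 0 | 0 | 0 | ((0 + 0) | (b.0)\{b}) ⊢ deadlocked
Q's transition system — 14 states:
  v0 = b.(0 | 0) | b.b.0 | (b.(0 + 0) | (b.0)\{b}) + (a.(b.0 + b.0) + ((b.0)\{b} + (a.0 + a.0))) ⊢ —a→ v1, —a→ v2, —b→ v3, —b→ v4, —b→ v5
  v1 = 0 ⊢ deadlocked
  v2 = b.0 + b.0 ⊢ —b→ v1
  v3 = 0 | 0 | b.b.0 | (b.(0 + 0) | (b.0)\{b}) ⊢ —b→ v6, —b→ v7
  v4 = b.(0 | 0) | b.0 | (b.(0 + 0) | (b.0)\{b}) ⊢ —b→ v6, —b→ v8, —b→ v9
  v5 = b.(0 | 0) | b.b.0 | ((0 + 0) | (b.0)\{b}) ⊢ —b→ v7, —b→ v9
  v6 = 0 | 0 | b.0 | (b.(0 + 0) | (b.0)\{b}) ⊢ —b→ v10, —b→ v11
  v7 = 0 | 0 | b.b.0 | ((0 + 0) | (b.0)\{b}) ⊢ —b→ v11
  v8 = b.(0 | 0) | 0 | (b.(0 + 0) | (b.0)\{b}) ⊢ —b→ v10, —b→ v12
  v9 = b.(0 | 0) | b.0 | ((0 + 0) | (b.0)\{b}) ⊢ —b→ v11, —b→ v12
  v10 = 0 | 0 | 0 | (b.(0 + 0) | (b.0)\{b}) ⊢ —b→ v13
  v11 = 0 | 0 | b.0 | ((0 + 0) | (b.0)\{b}) ⊢ —b→ v13
  v12 = b.(0 | 0) | 0 | ((0 + 0) | (b.0)\{b}) ⊢ —b→ v13
  v13 = 0 | 0 | 0 | ((0 + 0) | (b.0)\{b}) ⊢ deadlocked
Run σ = ⟨ab⟩ on Q: start {v0}
  [1] a ⇒ {v1, v2}
  [2] b ⇒ {v1}
  Q completes σ.
Run σ = ⟨ab⟩ on P: start {u0}
  [1] a ⇒ {u1}
  [2] b ⇒ ∅  — P cannot continue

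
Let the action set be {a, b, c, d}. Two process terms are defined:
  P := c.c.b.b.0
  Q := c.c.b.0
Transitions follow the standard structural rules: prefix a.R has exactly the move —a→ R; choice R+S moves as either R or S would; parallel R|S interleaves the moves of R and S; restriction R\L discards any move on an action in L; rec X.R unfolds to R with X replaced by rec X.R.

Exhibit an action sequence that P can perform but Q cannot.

P's transition system — 5 states:
  p0 = c.c.b.b.0 → =c=> p1
  p1 = c.b.b.0 → =c=> p2
  p2 = b.b.0 → =b=> p3
  p3 = b.0 → =b=> p4
  p4 = 0 → (no moves)
Q's transition system — 4 states:
  q0 = c.c.b.0 → =c=> q1
  q1 = c.b.0 → =c=> q2
  q2 = b.0 → =b=> q3
  q3 = 0 → (no moves)
Executing ccbb from P (initial set {p0}):
  [1] c ⇒ {p1}
  [2] c ⇒ {p2}
  [3] b ⇒ {p3}
  [4] b ⇒ {p4}
  ✓ P
Executing ccbb from Q (initial set {q0}):
  [1] c ⇒ {q1}
  [2] c ⇒ {q2}
  [3] b ⇒ {q3}
  [4] b ⇒ ∅  — Q cannot continue

ccbb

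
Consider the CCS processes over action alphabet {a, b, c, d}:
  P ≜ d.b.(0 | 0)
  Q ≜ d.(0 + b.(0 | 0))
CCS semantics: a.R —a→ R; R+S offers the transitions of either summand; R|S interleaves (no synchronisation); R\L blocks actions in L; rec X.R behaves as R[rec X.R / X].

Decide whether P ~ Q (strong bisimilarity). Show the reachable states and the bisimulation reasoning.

bisimilar

Reachable graph of P (3 states):
  m0 = d.b.(0 | 0) has moves —d→ m1
  m1 = b.(0 | 0) has moves —b→ m2
  m2 = 0 | 0 has moves deadlocked
Reachable graph of Q (3 states):
  n0 = d.(0 + b.(0 | 0)) has moves —d→ n1
  n1 = 0 + b.(0 | 0) has moves —b→ n2
  n2 = 0 | 0 has moves deadlocked
Bisimilarity quotient blocks:
  B0 = {m0, n0}
  B1 = {m1, n1}
  B2 = {m2, n2}
m0 ∈ B0, n0 ∈ B0 → same block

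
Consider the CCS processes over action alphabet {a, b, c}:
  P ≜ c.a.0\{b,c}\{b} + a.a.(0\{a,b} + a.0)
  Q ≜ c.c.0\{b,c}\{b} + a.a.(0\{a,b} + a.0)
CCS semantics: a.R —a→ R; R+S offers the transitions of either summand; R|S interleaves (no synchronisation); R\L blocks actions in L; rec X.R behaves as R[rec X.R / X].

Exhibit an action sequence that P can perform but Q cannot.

LTS(P): 6 reachable states
  s0 = c.a.0\{b,c}\{b} + a.a.(0\{a,b} + a.0) ⊢ ··a··> s1, ··c··> s2
  s1 = a.(0\{a,b} + a.0) ⊢ ··a··> s3
  s2 = a.0\{b,c}\{b} ⊢ ··a··> s4
  s3 = 0\{a,b} + a.0 ⊢ ··a··> s5
  s4 = 0\{b,c}\{b} ⊢ ∅
  s5 = 0 ⊢ ∅
LTS(Q): 6 reachable states
  t0 = c.c.0\{b,c}\{b} + a.a.(0\{a,b} + a.0) ⊢ ··a··> t1, ··c··> t2
  t1 = a.(0\{a,b} + a.0) ⊢ ··a··> t3
  t2 = c.0\{b,c}\{b} ⊢ ··c··> t4
  t3 = 0\{a,b} + a.0 ⊢ ··a··> t5
  t4 = 0\{b,c}\{b} ⊢ ∅
  t5 = 0 ⊢ ∅
Run σ = ⟨ca⟩ on P: start {s0}
  after c @ step 1: {s2}
  after a @ step 2: {s4}
  ✓ P
Run σ = ⟨ca⟩ on Q: start {t0}
  after c @ step 1: {t2}
  after a @ step 2: no successor for Q

ca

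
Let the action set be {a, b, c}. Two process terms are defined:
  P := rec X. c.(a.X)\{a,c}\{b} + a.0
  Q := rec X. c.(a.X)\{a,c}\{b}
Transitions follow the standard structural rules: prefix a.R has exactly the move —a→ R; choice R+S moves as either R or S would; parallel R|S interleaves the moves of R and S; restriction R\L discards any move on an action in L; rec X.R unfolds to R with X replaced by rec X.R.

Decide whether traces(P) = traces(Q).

traces(P) ≠ traces(Q) — witness ⟨a⟩

LTS(P): 3 reachable states
  u0 = rec X. c.(a.X)\{a,c}\{b} + a.0 ⊢ —a→ u1, —c→ u2
  u1 = 0 ⊢ ∅
  u2 = (a.(rec X. c.(a.X)\{a,c}\{b} + a.0))\{a,c}\{b} ⊢ ∅
LTS(Q): 2 reachable states
  v0 = rec X. c.(a.X)\{a,c}\{b} ⊢ —c→ v1
  v1 = (a.(rec X. c.(a.X)\{a,c}\{b}))\{a,c}\{b} ⊢ ∅
Run σ = ⟨a⟩ on P: start {u0}
  after a @ step 1: {u1}
  P completes σ.
Run σ = ⟨a⟩ on Q: start {v0}
  after a @ step 1: ∅ (Q stuck)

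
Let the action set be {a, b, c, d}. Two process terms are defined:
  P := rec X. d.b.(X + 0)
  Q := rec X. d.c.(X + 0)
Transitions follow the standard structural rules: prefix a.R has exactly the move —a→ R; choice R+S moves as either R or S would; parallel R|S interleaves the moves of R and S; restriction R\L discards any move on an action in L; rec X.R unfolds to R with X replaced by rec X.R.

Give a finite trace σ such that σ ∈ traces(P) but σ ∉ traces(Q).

P's transition system — 3 states:
  u0 = rec X. d.b.(X + 0) :: —d→ u1
  u1 = b.((rec X. d.b.(X + 0)) + 0) :: —b→ u2
  u2 = (rec X. d.b.(X + 0)) + 0 :: —d→ u1
Q's transition system — 3 states:
  v0 = rec X. d.c.(X + 0) :: —d→ v1
  v1 = c.((rec X. d.c.(X + 0)) + 0) :: —c→ v2
  v2 = (rec X. d.c.(X + 0)) + 0 :: —d→ v1
Run σ = ⟨db⟩ on P: start {u0}
  step 1 (d): {u1}
  step 2 (b): {u2}
  P completes σ.
Run σ = ⟨db⟩ on Q: start {v0}
  step 1 (d): {v1}
  step 2 (b): ∅ (Q stuck)

db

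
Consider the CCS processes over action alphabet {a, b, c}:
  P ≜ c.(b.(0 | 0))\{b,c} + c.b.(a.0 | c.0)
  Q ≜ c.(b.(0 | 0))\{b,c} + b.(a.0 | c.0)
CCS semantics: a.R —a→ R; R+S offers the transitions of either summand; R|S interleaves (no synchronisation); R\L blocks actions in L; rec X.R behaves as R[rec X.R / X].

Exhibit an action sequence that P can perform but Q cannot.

P's transition system — 7 states:
  p0 = c.(b.(0 | 0))\{b,c} + c.b.(a.0 | c.0) | -c-> p1, -c-> p2
  p1 = (b.(0 | 0))\{b,c} | deadlocked
  p2 = b.(a.0 | c.0) | -b-> p3
  p3 = a.0 | c.0 | -a-> p4, -c-> p5
  p4 = 0 | c.0 | -c-> p6
  p5 = a.0 | 0 | -a-> p6
  p6 = 0 | 0 | deadlocked
Q's transition system — 6 states:
  q0 = c.(b.(0 | 0))\{b,c} + b.(a.0 | c.0) | -b-> q1, -c-> q2
  q1 = a.0 | c.0 | -a-> q3, -c-> q4
  q2 = (b.(0 | 0))\{b,c} | deadlocked
  q3 = 0 | c.0 | -c-> q5
  q4 = a.0 | 0 | -a-> q5
  q5 = 0 | 0 | deadlocked
Executing cb from P (initial set {p0}):
  after c @ step 1: {p1, p2}
  after b @ step 2: {p3}
  ✓ P
Executing cb from Q (initial set {q0}):
  after c @ step 1: {q2}
  after b @ step 2: no successor for Q

cb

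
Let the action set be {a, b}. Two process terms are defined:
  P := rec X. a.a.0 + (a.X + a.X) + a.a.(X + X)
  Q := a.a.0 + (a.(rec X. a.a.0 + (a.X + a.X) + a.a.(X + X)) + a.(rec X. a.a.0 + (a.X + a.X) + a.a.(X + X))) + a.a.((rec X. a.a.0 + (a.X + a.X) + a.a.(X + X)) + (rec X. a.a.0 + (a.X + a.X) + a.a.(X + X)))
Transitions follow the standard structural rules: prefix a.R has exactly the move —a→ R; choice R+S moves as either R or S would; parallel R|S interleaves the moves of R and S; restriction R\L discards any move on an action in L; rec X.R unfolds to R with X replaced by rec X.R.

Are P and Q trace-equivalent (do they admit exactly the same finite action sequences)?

trace-equivalent

Reachable graph of P (5 states):
  p0 = rec X. a.a.0 + (a.X + a.X) + a.a.(X + X) → -a-> p0, -a-> p1, -a-> p2
  p1 = a.((rec X. a.a.0 + (a.X + a.X) + a.a.(X + X)) + (rec X. a.a.0 + (a.X + a.X) + a.a.(X + X))) → -a-> p3
  p2 = a.0 → -a-> p4
  p3 = (rec X. a.a.0 + (a.X + a.X) + a.a.(X + X)) + (rec X. a.a.0 + (a.X + a.X) + a.a.(X + X)) → -a-> p0, -a-> p1, -a-> p2
  p4 = 0 → ·
Reachable graph of Q (6 states):
  q0 = a.a.0 + (a.(rec X. a.a.0 + (a.X + a.X) + a.a.(X + X)) + a.(rec X. a.a.0 + (a.X + a.X) + a.a.(X + X))) + a.a.((rec X. a.a.0 + (a.X + a.X) + a.a.(X + X)) + (rec X. a.a.0 + (a.X + a.X) + a.a.(X + X))) → -a-> q1, -a-> q2, -a-> q3
  q1 = a.((rec X. a.a.0 + (a.X + a.X) + a.a.(X + X)) + (rec X. a.a.0 + (a.X + a.X) + a.a.(X + X))) → -a-> q4
  q2 = a.0 → -a-> q5
  q3 = rec X. a.a.0 + (a.X + a.X) + a.a.(X + X) → -a-> q1, -a-> q2, -a-> q3
  q4 = (rec X. a.a.0 + (a.X + a.X) + a.a.(X + X)) + (rec X. a.a.0 + (a.X + a.X) + a.a.(X + X)) → -a-> q1, -a-> q2, -a-> q3
  q5 = 0 → ·
Bisimilarity quotient blocks:
  B0 = {p0, p3, q0, q3, q4}
  B1 = {p1, q1}
  B2 = {p2, q2}
  B3 = {p4, q5}
p0 ∈ B0, q0 ∈ B0 → same block
Bisimilar ⇒ trace-equivalent.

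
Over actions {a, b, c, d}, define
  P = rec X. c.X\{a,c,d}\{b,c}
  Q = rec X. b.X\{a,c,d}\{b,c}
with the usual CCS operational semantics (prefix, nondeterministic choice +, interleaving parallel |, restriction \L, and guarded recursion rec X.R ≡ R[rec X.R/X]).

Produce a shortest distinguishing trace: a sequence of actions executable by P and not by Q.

c

Reachable graph of P (2 states):
  p0 = rec X. c.X\{a,c,d}\{b,c} ⊢ ··c··> p1
  p1 = (rec X. c.X\{a,c,d}\{b,c})\{a,c,d}\{b,c} ⊢ ∅
Reachable graph of Q (2 states):
  q0 = rec X. b.X\{a,c,d}\{b,c} ⊢ ··b··> q1
  q1 = (rec X. b.X\{a,c,d}\{b,c})\{a,c,d}\{b,c} ⊢ ∅
Executing c from P (initial set {p0}):
  step 1 (c): {p1}
  ✓ P
Executing c from Q (initial set {q0}):
  step 1 (c): ∅  — Q cannot continue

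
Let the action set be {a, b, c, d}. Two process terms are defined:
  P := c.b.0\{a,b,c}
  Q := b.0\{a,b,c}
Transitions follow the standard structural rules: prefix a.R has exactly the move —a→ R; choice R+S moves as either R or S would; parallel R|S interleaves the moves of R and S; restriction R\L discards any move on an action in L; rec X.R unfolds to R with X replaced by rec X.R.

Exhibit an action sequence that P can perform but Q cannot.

c

LTS(P): 3 reachable states
  u0 = c.b.0\{a,b,c} :: ··c··> u1
  u1 = b.0\{a,b,c} :: ··b··> u2
  u2 = 0\{a,b,c} :: (no moves)
LTS(Q): 2 reachable states
  v0 = b.0\{a,b,c} :: ··b··> v1
  v1 = 0\{a,b,c} :: (no moves)
Executing c from P (initial set {u0}):
  after c @ step 1: {u1}
  P completes σ.
Executing c from Q (initial set {v0}):
  after c @ step 1: ∅ (Q stuck)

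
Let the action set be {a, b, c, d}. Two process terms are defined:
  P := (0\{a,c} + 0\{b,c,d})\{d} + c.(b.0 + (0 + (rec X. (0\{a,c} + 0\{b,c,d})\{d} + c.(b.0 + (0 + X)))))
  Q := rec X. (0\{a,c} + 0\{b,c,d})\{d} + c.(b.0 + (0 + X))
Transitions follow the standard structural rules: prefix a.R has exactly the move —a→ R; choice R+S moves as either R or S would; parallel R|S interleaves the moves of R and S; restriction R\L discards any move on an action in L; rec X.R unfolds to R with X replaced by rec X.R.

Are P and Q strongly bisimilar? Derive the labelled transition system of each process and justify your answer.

YES

LTS(P): 3 reachable states
  p0 = (0\{a,c} + 0\{b,c,d})\{d} + c.(b.0 + (0 + (rec X. (0\{a,c} + 0\{b,c,d})\{d} + c.(b.0 + (0 + X))))) → —c→ p1
  p1 = b.0 + (0 + (rec X. (0\{a,c} + 0\{b,c,d})\{d} + c.(b.0 + (0 + X)))) → —b→ p2, —c→ p1
  p2 = 0 → ·
LTS(Q): 3 reachable states
  q0 = rec X. (0\{a,c} + 0\{b,c,d})\{d} + c.(b.0 + (0 + X)) → —c→ q1
  q1 = b.0 + (0 + (rec X. (0\{a,c} + 0\{b,c,d})\{d} + c.(b.0 + (0 + X)))) → —b→ q2, —c→ q1
  q2 = 0 → ·
Bisimilarity quotient blocks:
  B0 = {p0, q0}
  B1 = {p1, q1}
  B2 = {p2, q2}
p0 ∈ B0, q0 ∈ B0 → same block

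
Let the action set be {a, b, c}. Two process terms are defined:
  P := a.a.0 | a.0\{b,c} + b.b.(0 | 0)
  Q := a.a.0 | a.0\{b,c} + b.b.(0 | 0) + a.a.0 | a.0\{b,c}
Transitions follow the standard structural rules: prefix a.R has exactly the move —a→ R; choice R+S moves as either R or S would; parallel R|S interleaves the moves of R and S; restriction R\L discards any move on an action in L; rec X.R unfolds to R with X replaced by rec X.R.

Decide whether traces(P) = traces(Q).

LTS(P): 8 reachable states
  u0 = a.a.0 | a.0\{b,c} + b.b.(0 | 0) ⊢ —a→ u1, —a→ u2, —b→ u3
  u1 = a.0 | a.0\{b,c} ⊢ —a→ u4, —a→ u5
  u2 = a.a.0 | 0\{b,c} ⊢ —a→ u5
  u3 = b.(0 | 0) ⊢ —b→ u6
  u4 = 0 | a.0\{b,c} ⊢ —a→ u7
  u5 = a.0 | 0\{b,c} ⊢ —a→ u7
  u6 = 0 | 0 ⊢ deadlocked
  u7 = 0 | 0\{b,c} ⊢ deadlocked
LTS(Q): 8 reachable states
  v0 = a.a.0 | a.0\{b,c} + b.b.(0 | 0) + a.a.0 | a.0\{b,c} ⊢ —a→ v1, —a→ v2, —b→ v3
  v1 = a.0 | a.0\{b,c} ⊢ —a→ v4, —a→ v5
  v2 = a.a.0 | 0\{b,c} ⊢ —a→ v5
  v3 = b.(0 | 0) ⊢ —b→ v6
  v4 = 0 | a.0\{b,c} ⊢ —a→ v7
  v5 = a.0 | 0\{b,c} ⊢ —a→ v7
  v6 = 0 | 0 ⊢ deadlocked
  v7 = 0 | 0\{b,c} ⊢ deadlocked
Bisimilarity quotient blocks:
  B0 = {u0, v0}
  B1 = {u1, u2, v1, v2}
  B2 = {u4, u5, v4, v5}
  B3 = {u6, u7, v6, v7}
  B4 = {u3, v3}
u0 ∈ B0, v0 ∈ B0 → same block
Bisimilar ⇒ trace-equivalent.

trace-equivalent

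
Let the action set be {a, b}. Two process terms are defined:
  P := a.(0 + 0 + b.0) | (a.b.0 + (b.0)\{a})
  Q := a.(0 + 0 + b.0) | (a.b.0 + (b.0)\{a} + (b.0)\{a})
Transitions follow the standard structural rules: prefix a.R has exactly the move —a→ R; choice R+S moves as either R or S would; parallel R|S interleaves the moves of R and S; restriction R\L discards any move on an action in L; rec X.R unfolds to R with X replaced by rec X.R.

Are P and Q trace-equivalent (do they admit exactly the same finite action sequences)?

trace-equivalent

P's transition system — 12 states:
  m0 = a.(0 + 0 + b.0) | (a.b.0 + (b.0)\{a}) has moves ··a··> m1, ··a··> m2, ··b··> m3
  m1 = (0 + 0 + b.0) | (a.b.0 + (b.0)\{a}) has moves ··a··> m4, ··b··> m5, ··b··> m6
  m2 = a.(0 + 0 + b.0) | b.0 has moves ··a··> m4, ··b··> m7
  m3 = a.(0 + 0 + b.0) | 0\{a} has moves ··a··> m5
  m4 = (0 + 0 + b.0) | b.0 has moves ··b··> m8, ··b··> m9
  m5 = (0 + 0 + b.0) | 0\{a} has moves ··b··> m10
  m6 = 0 | (a.b.0 + (b.0)\{a}) has moves ··a··> m9, ··b··> m10
  m7 = a.(0 + 0 + b.0) | 0 has moves ··a··> m8
  m8 = (0 + 0 + b.0) | 0 has moves ··b··> m11
  m9 = 0 | b.0 has moves ··b··> m11
  m10 = 0 | 0\{a} has moves ·
  m11 = 0 | 0 has moves ·
Q's transition system — 12 states:
  n0 = a.(0 + 0 + b.0) | (a.b.0 + (b.0)\{a} + (b.0)\{a}) has moves ··a··> n1, ··a··> n2, ··b··> n3
  n1 = (0 + 0 + b.0) | (a.b.0 + (b.0)\{a} + (b.0)\{a}) has moves ··a··> n4, ··b··> n5, ··b··> n6
  n2 = a.(0 + 0 + b.0) | b.0 has moves ··a··> n4, ··b··> n7
  n3 = a.(0 + 0 + b.0) | 0\{a} has moves ··a··> n5
  n4 = (0 + 0 + b.0) | b.0 has moves ··b··> n8, ··b··> n9
  n5 = (0 + 0 + b.0) | 0\{a} has moves ··b··> n10
  n6 = 0 | (a.b.0 + (b.0)\{a} + (b.0)\{a}) has moves ··a··> n9, ··b··> n10
  n7 = a.(0 + 0 + b.0) | 0 has moves ··a··> n8
  n8 = (0 + 0 + b.0) | 0 has moves ··b··> n11
  n9 = 0 | b.0 has moves ··b··> n11
  n10 = 0 | 0\{a} has moves ·
  n11 = 0 | 0 has moves ·
Bisimilarity quotient blocks:
  B0 = {m0, n0}
  B1 = {m3, m7, n3, n7}
  B2 = {m5, m8, m9, n5, n8, n9}
  B3 = {m10, m11, n10, n11}
  B4 = {m1, n1}
  B5 = {m6, n6}
  B6 = {m4, n4}
  B7 = {m2, n2}
m0 ∈ B0, n0 ∈ B0 → same block
Bisimilar ⇒ trace-equivalent.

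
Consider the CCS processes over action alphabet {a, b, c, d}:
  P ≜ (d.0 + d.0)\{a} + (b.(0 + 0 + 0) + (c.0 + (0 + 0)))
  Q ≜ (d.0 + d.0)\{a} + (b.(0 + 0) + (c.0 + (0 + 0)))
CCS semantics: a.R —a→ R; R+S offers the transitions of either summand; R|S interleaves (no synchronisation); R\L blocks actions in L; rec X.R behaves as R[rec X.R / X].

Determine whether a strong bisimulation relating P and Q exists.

bisimilar

Reachable graph of P (4 states):
  m0 = (d.0 + d.0)\{a} + (b.(0 + 0 + 0) + (c.0 + (0 + 0))) :: --b--▸ m1, --c--▸ m2, --d--▸ m3
  m1 = 0 + 0 + 0 :: stopped
  m2 = 0 :: stopped
  m3 = 0\{a} :: stopped
Reachable graph of Q (4 states):
  n0 = (d.0 + d.0)\{a} + (b.(0 + 0) + (c.0 + (0 + 0))) :: --b--▸ n1, --c--▸ n2, --d--▸ n3
  n1 = 0 + 0 :: stopped
  n2 = 0 :: stopped
  n3 = 0\{a} :: stopped
Coarsest stable partition (strong bisimilarity classes):
  B0 = {m0, n0}
  B1 = {m1, m2, m3, n1, n2, n3}
m0 ∈ B0, n0 ∈ B0 → same block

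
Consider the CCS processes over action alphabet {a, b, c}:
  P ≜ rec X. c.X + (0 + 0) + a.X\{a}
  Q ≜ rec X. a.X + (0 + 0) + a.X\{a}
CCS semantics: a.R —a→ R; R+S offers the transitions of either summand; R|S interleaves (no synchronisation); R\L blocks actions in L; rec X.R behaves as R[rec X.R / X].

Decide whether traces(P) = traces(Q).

Reachable graph of P (2 states):
  p0 = rec X. c.X + (0 + 0) + a.X\{a} :: —a→ p1, —c→ p0
  p1 = (rec X. c.X + (0 + 0) + a.X\{a})\{a} :: —c→ p1
Reachable graph of Q (2 states):
  q0 = rec X. a.X + (0 + 0) + a.X\{a} :: —a→ q0, —a→ q1
  q1 = (rec X. a.X + (0 + 0) + a.X\{a})\{a} :: stopped
Executing c from P (initial set {p0}):
  [1] c ⇒ {p0}
  — P admits the full trace.
Executing c from Q (initial set {q0}):
  [1] c ⇒ ∅ (Q stuck)

trace-distinct — witness ⟨c⟩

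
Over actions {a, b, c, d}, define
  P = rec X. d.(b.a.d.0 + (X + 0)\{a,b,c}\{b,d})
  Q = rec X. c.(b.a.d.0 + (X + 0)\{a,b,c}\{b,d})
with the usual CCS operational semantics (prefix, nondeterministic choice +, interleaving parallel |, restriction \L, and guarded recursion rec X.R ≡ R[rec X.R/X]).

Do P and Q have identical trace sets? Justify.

Reachable graph of P (5 states):
  s0 = rec X. d.(b.a.d.0 + (X + 0)\{a,b,c}\{b,d}) | --d--▸ s1
  s1 = b.a.d.0 + ((rec X. d.(b.a.d.0 + (X + 0)\{a,b,c}\{b,d})) + 0)\{a,b,c}\{b,d} | --b--▸ s2
  s2 = a.d.0 | --a--▸ s3
  s3 = d.0 | --d--▸ s4
  s4 = 0 | (no moves)
Reachable graph of Q (5 states):
  t0 = rec X. c.(b.a.d.0 + (X + 0)\{a,b,c}\{b,d}) | --c--▸ t1
  t1 = b.a.d.0 + ((rec X. c.(b.a.d.0 + (X + 0)\{a,b,c}\{b,d})) + 0)\{a,b,c}\{b,d} | --b--▸ t2
  t2 = a.d.0 | --a--▸ t3
  t3 = d.0 | --d--▸ t4
  t4 = 0 | (no moves)
Executing d from P (initial set {s0}):
  step 1 (d): {s1}
  — P admits the full trace.
Executing d from Q (initial set {t0}):
  step 1 (d): ∅ (Q stuck)

traces(P) ≠ traces(Q) — witness ⟨d⟩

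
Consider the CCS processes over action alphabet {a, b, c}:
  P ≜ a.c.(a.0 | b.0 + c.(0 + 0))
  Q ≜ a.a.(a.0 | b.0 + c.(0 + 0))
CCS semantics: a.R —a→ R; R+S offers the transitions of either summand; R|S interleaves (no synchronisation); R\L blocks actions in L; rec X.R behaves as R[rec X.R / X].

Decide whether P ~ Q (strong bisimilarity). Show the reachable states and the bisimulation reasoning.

LTS(P): 7 reachable states
  p0 = a.c.(a.0 | b.0 + c.(0 + 0)) :: --a--▸ p1
  p1 = c.(a.0 | b.0 + c.(0 + 0)) :: --c--▸ p2
  p2 = a.0 | b.0 + c.(0 + 0) :: --a--▸ p3, --b--▸ p4, --c--▸ p5
  p3 = 0 | b.0 :: --b--▸ p6
  p4 = a.0 | 0 :: --a--▸ p6
  p5 = 0 + 0 :: deadlocked
  p6 = 0 | 0 :: deadlocked
LTS(Q): 7 reachable states
  q0 = a.a.(a.0 | b.0 + c.(0 + 0)) :: --a--▸ q1
  q1 = a.(a.0 | b.0 + c.(0 + 0)) :: --a--▸ q2
  q2 = a.0 | b.0 + c.(0 + 0) :: --a--▸ q3, --b--▸ q4, --c--▸ q5
  q3 = 0 | b.0 :: --b--▸ q6
  q4 = a.0 | 0 :: --a--▸ q6
  q5 = 0 + 0 :: deadlocked
  q6 = 0 | 0 :: deadlocked
Bisimilarity quotient blocks:
  B0 = {p0}
  B1 = {p1}
  B2 = {p2, q2}
  B3 = {p3, q3}
  B4 = {p5, p6, q5, q6}
  B5 = {p4, q4}
  B6 = {q0}
  B7 = {q1}
p0 ∈ B0, q0 ∈ B6 → different blocks

P ≁ Q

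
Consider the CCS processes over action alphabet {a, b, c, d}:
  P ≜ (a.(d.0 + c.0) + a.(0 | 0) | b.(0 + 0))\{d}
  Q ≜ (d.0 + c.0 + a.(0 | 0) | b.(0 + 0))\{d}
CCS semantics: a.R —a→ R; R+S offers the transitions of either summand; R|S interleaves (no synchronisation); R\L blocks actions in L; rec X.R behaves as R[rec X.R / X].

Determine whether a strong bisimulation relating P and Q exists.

P ≁ Q

Reachable graph of P (6 states):
  s0 = (a.(d.0 + c.0) + a.(0 | 0) | b.(0 + 0))\{d} → --a--▸ s1, --a--▸ s2, --b--▸ s3
  s1 = (0 | 0 | b.(0 + 0))\{d} → --b--▸ s4
  s2 = (d.0 + c.0)\{d} → --c--▸ s5
  s3 = (a.(0 | 0) | (0 + 0))\{d} → --a--▸ s4
  s4 = (0 | 0 | (0 + 0))\{d} → (no moves)
  s5 = 0\{d} → (no moves)
Reachable graph of Q (5 states):
  t0 = (d.0 + c.0 + a.(0 | 0) | b.(0 + 0))\{d} → --a--▸ t1, --b--▸ t2, --c--▸ t3
  t1 = (0 | 0 | b.(0 + 0))\{d} → --b--▸ t4
  t2 = (a.(0 | 0) | (0 + 0))\{d} → --a--▸ t4
  t3 = 0\{d} → (no moves)
  t4 = (0 | 0 | (0 + 0))\{d} → (no moves)
Partition-refinement fixed point:
  B0 = {s0}
  B1 = {s3, t2}
  B2 = {s4, s5, t3, t4}
  B3 = {s2}
  B4 = {s1, t1}
  B5 = {t0}
s0 ∈ B0, t0 ∈ B5 → different blocks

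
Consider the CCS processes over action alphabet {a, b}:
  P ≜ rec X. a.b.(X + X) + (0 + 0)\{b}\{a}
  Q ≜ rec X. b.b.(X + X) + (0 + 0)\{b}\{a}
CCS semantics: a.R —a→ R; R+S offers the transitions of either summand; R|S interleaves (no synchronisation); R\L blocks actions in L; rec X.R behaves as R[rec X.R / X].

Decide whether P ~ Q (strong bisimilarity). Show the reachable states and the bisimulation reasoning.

P's transition system — 3 states:
  u0 = rec X. a.b.(X + X) + (0 + 0)\{b}\{a} ⊢ ··a··> u1
  u1 = b.((rec X. a.b.(X + X) + (0 + 0)\{b}\{a}) + (rec X. a.b.(X + X) + (0 + 0)\{b}\{a})) ⊢ ··b··> u2
  u2 = (rec X. a.b.(X + X) + (0 + 0)\{b}\{a}) + (rec X. a.b.(X + X) + (0 + 0)\{b}\{a}) ⊢ ··a··> u1
Q's transition system — 3 states:
  v0 = rec X. b.b.(X + X) + (0 + 0)\{b}\{a} ⊢ ··b··> v1
  v1 = b.((rec X. b.b.(X + X) + (0 + 0)\{b}\{a}) + (rec X. b.b.(X + X) + (0 + 0)\{b}\{a})) ⊢ ··b··> v2
  v2 = (rec X. b.b.(X + X) + (0 + 0)\{b}\{a}) + (rec X. b.b.(X + X) + (0 + 0)\{b}\{a}) ⊢ ··b··> v1
Coarsest stable partition (strong bisimilarity classes):
  B0 = {u0, u2}
  B1 = {u1}
  B2 = {v0, v1, v2}
u0 ∈ B0, v0 ∈ B2 → different blocks

P ≁ Q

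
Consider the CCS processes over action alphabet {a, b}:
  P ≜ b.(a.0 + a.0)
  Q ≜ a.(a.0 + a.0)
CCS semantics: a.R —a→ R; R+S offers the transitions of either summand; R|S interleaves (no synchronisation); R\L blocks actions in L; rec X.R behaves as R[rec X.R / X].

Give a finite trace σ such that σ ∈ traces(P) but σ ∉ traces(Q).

LTS(P): 3 reachable states
  p0 = b.(a.0 + a.0) :: =b=> p1
  p1 = a.0 + a.0 :: =a=> p2
  p2 = 0 :: (no moves)
LTS(Q): 3 reachable states
  q0 = a.(a.0 + a.0) :: =a=> q1
  q1 = a.0 + a.0 :: =a=> q2
  q2 = 0 :: (no moves)
Executing b from P (initial set {p0}):
  [1] b ⇒ {p1}
  P completes σ.
Executing b from Q (initial set {q0}):
  [1] b ⇒ ∅ (Q stuck)

b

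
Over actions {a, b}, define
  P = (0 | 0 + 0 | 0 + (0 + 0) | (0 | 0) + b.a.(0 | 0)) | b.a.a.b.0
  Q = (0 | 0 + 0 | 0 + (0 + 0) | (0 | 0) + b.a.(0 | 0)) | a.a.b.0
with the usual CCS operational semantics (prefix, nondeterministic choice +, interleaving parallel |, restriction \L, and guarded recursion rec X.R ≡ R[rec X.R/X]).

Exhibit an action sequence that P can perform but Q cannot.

P's transition system — 15 states:
  u0 = (0 | 0 + 0 | 0 + (0 + 0) | (0 | 0) + b.a.(0 | 0)) | b.a.a.b.0 ⊢ --b--▸ u1, --b--▸ u2
  u1 = (0 | 0 + 0 | 0 + (0 + 0) | (0 | 0) + b.a.(0 | 0)) | a.a.b.0 ⊢ --a--▸ u3, --b--▸ u4
  u2 = a.(0 | 0) | b.a.a.b.0 ⊢ --a--▸ u5, --b--▸ u4
  u3 = (0 | 0 + 0 | 0 + (0 + 0) | (0 | 0) + b.a.(0 | 0)) | a.b.0 ⊢ --a--▸ u6, --b--▸ u7
  u4 = a.(0 | 0) | a.a.b.0 ⊢ --a--▸ u7, --a--▸ u8
  u5 = 0 | 0 | b.a.a.b.0 ⊢ --b--▸ u8
  u6 = (0 | 0 + 0 | 0 + (0 + 0) | (0 | 0) + b.a.(0 | 0)) | b.0 ⊢ --b--▸ u10, --b--▸ u9
  u7 = a.(0 | 0) | a.b.0 ⊢ --a--▸ u10, --a--▸ u11
  u8 = 0 | 0 | a.a.b.0 ⊢ --a--▸ u11
  u9 = (0 | 0 + 0 | 0 + (0 + 0) | (0 | 0) + b.a.(0 | 0)) | 0 ⊢ --b--▸ u12
  u10 = a.(0 | 0) | b.0 ⊢ --a--▸ u13, --b--▸ u12
  u11 = 0 | 0 | a.b.0 ⊢ --a--▸ u13
  u12 = a.(0 | 0) | 0 ⊢ --a--▸ u14
  u13 = 0 | 0 | b.0 ⊢ --b--▸ u14
  u14 = 0 | 0 | 0 ⊢ deadlocked
Q's transition system — 12 states:
  v0 = (0 | 0 + 0 | 0 + (0 + 0) | (0 | 0) + b.a.(0 | 0)) | a.a.b.0 ⊢ --a--▸ v1, --b--▸ v2
  v1 = (0 | 0 + 0 | 0 + (0 + 0) | (0 | 0) + b.a.(0 | 0)) | a.b.0 ⊢ --a--▸ v3, --b--▸ v4
  v2 = a.(0 | 0) | a.a.b.0 ⊢ --a--▸ v4, --a--▸ v5
  v3 = (0 | 0 + 0 | 0 + (0 + 0) | (0 | 0) + b.a.(0 | 0)) | b.0 ⊢ --b--▸ v6, --b--▸ v7
  v4 = a.(0 | 0) | a.b.0 ⊢ --a--▸ v7, --a--▸ v8
  v5 = 0 | 0 | a.a.b.0 ⊢ --a--▸ v8
  v6 = (0 | 0 + 0 | 0 + (0 + 0) | (0 | 0) + b.a.(0 | 0)) | 0 ⊢ --b--▸ v9
  v7 = a.(0 | 0) | b.0 ⊢ --a--▸ v10, --b--▸ v9
  v8 = 0 | 0 | a.b.0 ⊢ --a--▸ v10
  v9 = a.(0 | 0) | 0 ⊢ --a--▸ v11
  v10 = 0 | 0 | b.0 ⊢ --b--▸ v11
  v11 = 0 | 0 | 0 ⊢ deadlocked
Run σ = ⟨bb⟩ on P: start {u0}
  after b @ step 1: {u1, u2}
  after b @ step 2: {u4}
  ✓ P
Run σ = ⟨bb⟩ on Q: start {v0}
  after b @ step 1: {v2}
  after b @ step 2: ∅ (Q stuck)

bb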